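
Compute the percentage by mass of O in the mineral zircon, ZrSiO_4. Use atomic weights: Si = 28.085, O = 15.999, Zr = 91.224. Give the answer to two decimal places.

34.91 mass %

M(ZrSiO_4) = 183.305 g/mol.
O contributes 4 × 15.999 = 63.996 g per mole.
63.996/183.305 = 0.3491 → 34.91%.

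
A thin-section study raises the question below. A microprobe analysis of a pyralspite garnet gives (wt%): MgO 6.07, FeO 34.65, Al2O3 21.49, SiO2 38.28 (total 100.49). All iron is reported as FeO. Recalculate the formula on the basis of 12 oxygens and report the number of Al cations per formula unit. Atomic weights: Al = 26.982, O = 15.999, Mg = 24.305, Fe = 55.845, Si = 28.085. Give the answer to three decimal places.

1.992 Al apfu

MgO (M=40.304): mol = 0.15061; Mg = 0.15061, O = 0.15061.
FeO (M=71.844): mol = 0.48229; Fe = 0.48229, O = 0.48229.
Al2O3 (M=101.961): mol = 0.21077; Al = 0.42154, O = 0.63231.
SiO2 (M=60.083): mol = 0.63712; Si = 0.63712, O = 1.27424.
ΣO = 2.53945; factor = 12/ΣO = 4.72543.
Al apfu = 0.42154 × 4.72543 = 1.992.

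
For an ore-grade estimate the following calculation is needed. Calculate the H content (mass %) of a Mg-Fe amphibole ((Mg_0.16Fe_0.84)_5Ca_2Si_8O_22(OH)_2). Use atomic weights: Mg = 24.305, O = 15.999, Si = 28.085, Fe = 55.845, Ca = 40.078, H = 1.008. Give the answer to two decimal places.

0.21 mass %

Molar mass of (Mg_0.16Fe_0.84)_5Ca_2Si_8O_22(OH)_2: 0.80*24.305 + 4.20*55.845 + 2*40.078 + 8*28.085 + 24*15.999 + 2*1.008 = 944.821 g/mol.
Mass of H per formula unit: 2 × 1.008 = 2.016 g.
Weight fraction H = 2.016 / 944.821 = 0.0021.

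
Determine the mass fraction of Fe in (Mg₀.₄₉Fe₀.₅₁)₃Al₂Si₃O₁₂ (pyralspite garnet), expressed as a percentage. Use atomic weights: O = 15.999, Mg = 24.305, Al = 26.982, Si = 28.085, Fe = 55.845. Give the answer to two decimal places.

18.93 mass %

M((Mg₀.₄₉Fe₀.₅₁)₃Al₂Si₃O₁₂) = 451.378 g/mol.
Fe contributes 1.53 × 55.845 = 85.443 g per mole.
85.443/451.378 = 0.1893 → 18.93%.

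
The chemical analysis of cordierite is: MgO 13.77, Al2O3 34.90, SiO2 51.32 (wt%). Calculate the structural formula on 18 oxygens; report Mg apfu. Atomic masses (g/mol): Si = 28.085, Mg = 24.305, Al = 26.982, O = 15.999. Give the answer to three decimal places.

MgO: 13.77/40.304 = 0.34165 mol → 0.34165 mol Mg, 0.34165 mol O.
Al2O3: 34.90/101.961 = 0.34229 mol → 0.68458 mol Al, 1.02687 mol O.
SiO2: 51.32/60.083 = 0.85415 mol → 0.85415 mol Si, 1.70830 mol O.
Total oxygen = 3.07682 mol. Normalization factor = 18/3.07682 = 5.85020.
Mg per 18 O = 0.34165 × 5.85020 = 1.999.

1.999 Mg apfu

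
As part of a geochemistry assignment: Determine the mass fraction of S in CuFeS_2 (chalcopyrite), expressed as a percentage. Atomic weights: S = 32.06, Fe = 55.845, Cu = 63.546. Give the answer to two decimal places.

Formula mass = 1*63.546 + 1*55.845 + 2*32.06 = 183.511 g/mol, of which 64.120 g is S.
So S makes up 64.120/183.511 = 0.3494 of the mass, i.e. 34.94%.

34.94 mass %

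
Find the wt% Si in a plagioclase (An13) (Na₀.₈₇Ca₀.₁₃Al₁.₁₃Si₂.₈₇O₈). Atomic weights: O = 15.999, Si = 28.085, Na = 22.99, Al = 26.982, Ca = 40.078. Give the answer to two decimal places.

30.50 mass %

Molar mass of Na₀.₈₇Ca₀.₁₃Al₁.₁₃Si₂.₈₇O₈: 0.87·22.99 + 0.13·40.078 + 1.13·26.982 + 2.87·28.085 + 8·15.999 = 264.297 g/mol.
Mass of Si per formula unit: 2.87 × 28.085 = 80.604 g.
Weight fraction Si = 80.604 / 264.297 = 0.3050.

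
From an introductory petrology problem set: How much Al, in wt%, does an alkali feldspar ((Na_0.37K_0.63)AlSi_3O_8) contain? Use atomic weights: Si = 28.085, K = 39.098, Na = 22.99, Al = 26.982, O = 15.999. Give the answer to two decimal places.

M((Na_0.37K_0.63)AlSi_3O_8) = 272.367 g/mol.
Al contributes 1 × 26.982 = 26.982 g per mole.
26.982/272.367 = 0.0991 → 9.91%.

9.91 wt%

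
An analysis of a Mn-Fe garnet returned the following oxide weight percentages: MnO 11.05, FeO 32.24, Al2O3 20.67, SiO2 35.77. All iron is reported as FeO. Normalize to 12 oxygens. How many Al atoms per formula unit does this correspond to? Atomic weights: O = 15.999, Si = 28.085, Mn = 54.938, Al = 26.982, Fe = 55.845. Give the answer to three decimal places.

MnO (M=70.937): mol = 0.15577; Mn = 0.15577, O = 0.15577.
FeO (M=71.844): mol = 0.44875; Fe = 0.44875, O = 0.44875.
Al2O3 (M=101.961): mol = 0.20272; Al = 0.40544, O = 0.60816.
SiO2 (M=60.083): mol = 0.59534; Si = 0.59534, O = 1.19068.
ΣO = 2.40336; factor = 12/ΣO = 4.99301.
Al apfu = 0.40544 × 4.99301 = 2.024.

2.024 Al apfu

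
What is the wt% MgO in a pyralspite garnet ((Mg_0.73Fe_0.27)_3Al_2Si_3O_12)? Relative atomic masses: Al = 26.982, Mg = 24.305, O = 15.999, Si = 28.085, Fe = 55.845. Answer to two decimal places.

M((Mg_0.73Fe_0.27)_3Al_2Si_3O_12) = 428.669 g/mol; M(MgO) = 40.304 g/mol.
Moles MgO per formula unit = 2.19 Mg ÷ 1 = 2.1900.
MgO fraction = (2.1900 × 40.304) / 428.669 = 88.266/428.669 = 0.2059.

20.59 wt%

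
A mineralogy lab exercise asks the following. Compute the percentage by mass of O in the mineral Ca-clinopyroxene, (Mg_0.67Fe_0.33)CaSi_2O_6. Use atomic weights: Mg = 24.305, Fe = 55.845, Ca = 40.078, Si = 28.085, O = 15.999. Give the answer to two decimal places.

42.30 mass %

M((Mg_0.67Fe_0.33)CaSi_2O_6) = 226.955 g/mol.
O contributes 6 × 15.999 = 95.994 g per mole.
95.994/226.955 = 0.4230 → 42.30%.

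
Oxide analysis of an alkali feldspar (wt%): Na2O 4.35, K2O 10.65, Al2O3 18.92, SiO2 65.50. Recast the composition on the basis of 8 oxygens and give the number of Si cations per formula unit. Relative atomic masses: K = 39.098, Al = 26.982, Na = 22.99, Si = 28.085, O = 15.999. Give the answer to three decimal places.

4.35 wt% Na2O ÷ 61.979 g/mol = 0.07019 mol, giving 0.14038 Na and 0.07019 O.
10.65 wt% K2O ÷ 94.195 g/mol = 0.11306 mol, giving 0.22612 K and 0.11306 O.
18.92 wt% Al2O3 ÷ 101.961 g/mol = 0.18556 mol, giving 0.37112 Al and 0.55668 O.
65.50 wt% SiO2 ÷ 60.083 g/mol = 1.09016 mol, giving 1.09016 Si and 2.18032 O.
Oxygen sums to 2.92025; scaling by 8/2.92025 = 2.73949 puts the formula on 8 O.
Si: 1.09016 × 2.73949 = 2.986 atoms per formula unit.

2.986 Si apfu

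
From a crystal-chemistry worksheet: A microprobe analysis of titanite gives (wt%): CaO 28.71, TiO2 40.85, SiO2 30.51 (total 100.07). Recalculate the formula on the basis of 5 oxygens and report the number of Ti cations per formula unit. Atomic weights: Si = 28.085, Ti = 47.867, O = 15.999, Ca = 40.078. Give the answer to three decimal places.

1.003 Ti apfu

CaO: 28.71/56.077 = 0.51197 mol → 0.51197 mol Ca, 0.51197 mol O.
TiO2: 40.85/79.865 = 0.51149 mol → 0.51149 mol Ti, 1.02298 mol O.
SiO2: 30.51/60.083 = 0.50780 mol → 0.50780 mol Si, 1.01560 mol O.
Total oxygen = 2.55055 mol. Normalization factor = 5/2.55055 = 1.96036.
Ti per 5 O = 0.51149 × 1.96036 = 1.003.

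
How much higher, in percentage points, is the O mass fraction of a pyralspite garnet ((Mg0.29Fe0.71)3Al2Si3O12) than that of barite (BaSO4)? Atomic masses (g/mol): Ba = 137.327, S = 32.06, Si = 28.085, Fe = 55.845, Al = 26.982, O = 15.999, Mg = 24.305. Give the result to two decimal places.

13.40 percentage points

O in (Mg0.29Fe0.71)3Al2Si3O12: molar mass 470.302 g/mol; 12×15.999 = 191.988 g → 40.82 wt%.
O in BaSO4: molar mass 233.383 g/mol; 4×15.999 = 63.996 g → 27.42 wt%.
Difference = 40.82 − 27.42 = 13.40 percentage points.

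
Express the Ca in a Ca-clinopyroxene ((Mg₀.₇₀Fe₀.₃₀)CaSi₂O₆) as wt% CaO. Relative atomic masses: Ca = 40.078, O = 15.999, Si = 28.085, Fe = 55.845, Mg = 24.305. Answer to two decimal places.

M((Mg₀.₇₀Fe₀.₃₀)CaSi₂O₆) = 226.009 g/mol; M(CaO) = 56.077 g/mol.
Moles CaO per formula unit = 1 Ca ÷ 1 = 1.0000.
CaO fraction = (1.0000 × 56.077) / 226.009 = 56.077/226.009 = 0.2481.

24.81 wt%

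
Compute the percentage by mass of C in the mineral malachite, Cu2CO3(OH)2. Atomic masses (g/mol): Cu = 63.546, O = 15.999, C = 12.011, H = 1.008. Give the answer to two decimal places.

M(Cu2CO3(OH)2) = 221.114 g/mol.
C contributes 1 × 12.011 = 12.011 g per mole.
12.011/221.114 = 0.0543 → 5.43%.

5.43 mass %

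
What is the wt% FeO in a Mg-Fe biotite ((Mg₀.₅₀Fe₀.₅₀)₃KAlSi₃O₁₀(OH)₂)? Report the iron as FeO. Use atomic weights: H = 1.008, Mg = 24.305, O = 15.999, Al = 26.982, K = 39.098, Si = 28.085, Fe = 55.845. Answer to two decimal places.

23.20 wt%

Molar mass of (Mg₀.₅₀Fe₀.₅₀)₃KAlSi₃O₁₀(OH)₂ = 1.50×24.305 + 1.50×55.845 + 1×39.098 + 1×26.982 + 3×28.085 + 12×15.999 + 2×1.008 = 464.564 g/mol.
Each formula unit contains 1.50 Fe, equivalent to 1.50/1 = 1.5000 mol FeO.
M(FeO) = 1×55.845 + 1×15.999 = 71.844 g/mol.
Mass of FeO per formula unit = 1.5000 × 71.844 = 107.766 g.
FeO wt% = 107.766 / 464.564 × 100 = 23.20%.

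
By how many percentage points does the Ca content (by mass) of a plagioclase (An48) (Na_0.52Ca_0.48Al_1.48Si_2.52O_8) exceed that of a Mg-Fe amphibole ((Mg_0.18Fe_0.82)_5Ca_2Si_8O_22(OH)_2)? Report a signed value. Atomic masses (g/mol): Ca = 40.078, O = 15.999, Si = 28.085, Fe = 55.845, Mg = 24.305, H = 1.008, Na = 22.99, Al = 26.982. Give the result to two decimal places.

Ca in Na_0.52Ca_0.48Al_1.48Si_2.52O_8: molar mass 269.892 g/mol; 0.48×40.078 = 19.237 g → 7.13 wt%.
Ca in (Mg_0.18Fe_0.82)_5Ca_2Si_8O_22(OH)_2: molar mass 941.667 g/mol; 2×40.078 = 80.156 g → 8.51 wt%.
Difference = 7.13 − 8.51 = -1.38 percentage points.

-1.38 percentage points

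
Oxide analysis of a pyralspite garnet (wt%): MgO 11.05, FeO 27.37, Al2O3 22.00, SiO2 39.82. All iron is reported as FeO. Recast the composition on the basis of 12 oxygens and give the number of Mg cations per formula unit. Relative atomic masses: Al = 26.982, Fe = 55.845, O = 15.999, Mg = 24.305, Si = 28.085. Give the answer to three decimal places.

1.252 Mg apfu

MgO (M=40.304): mol = 0.27417; Mg = 0.27417, O = 0.27417.
FeO (M=71.844): mol = 0.38096; Fe = 0.38096, O = 0.38096.
Al2O3 (M=101.961): mol = 0.21577; Al = 0.43154, O = 0.64731.
SiO2 (M=60.083): mol = 0.66275; Si = 0.66275, O = 1.32550.
ΣO = 2.62794; factor = 12/ΣO = 4.56631.
Mg apfu = 0.27417 × 4.56631 = 1.252.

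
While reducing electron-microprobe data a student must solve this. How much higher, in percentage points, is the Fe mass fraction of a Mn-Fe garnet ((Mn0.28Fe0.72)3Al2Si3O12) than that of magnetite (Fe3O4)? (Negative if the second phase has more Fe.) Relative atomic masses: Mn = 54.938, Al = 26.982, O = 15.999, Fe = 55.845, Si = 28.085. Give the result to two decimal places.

M((Mn0.28Fe0.72)3Al2Si3O12) = 496.980 g/mol, so wt% Fe = 120.625/496.980 × 100 = 24.27%.
M(Fe3O4) = 231.531 g/mol, so wt% Fe = 167.535/231.531 × 100 = 72.36%.
24.27 − 72.36 = -48.09 pp.

-48.09 percentage points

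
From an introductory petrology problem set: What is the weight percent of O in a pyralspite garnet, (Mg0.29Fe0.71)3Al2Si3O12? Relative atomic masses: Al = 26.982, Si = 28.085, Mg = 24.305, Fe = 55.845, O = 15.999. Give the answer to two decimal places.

M((Mg0.29Fe0.71)3Al2Si3O12) = 470.302 g/mol.
O contributes 12 × 15.999 = 191.988 g per mole.
191.988/470.302 = 0.4082 → 40.82%.

40.82 weight percent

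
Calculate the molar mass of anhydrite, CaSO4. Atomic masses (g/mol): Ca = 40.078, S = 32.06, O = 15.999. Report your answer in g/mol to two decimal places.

Ca: 1 × 40.078 = 40.0780
S: 1 × 32.06 = 32.0600
O: 4 × 15.999 = 63.9960
Summing the contributions gives the formula mass.

136.13 g/mol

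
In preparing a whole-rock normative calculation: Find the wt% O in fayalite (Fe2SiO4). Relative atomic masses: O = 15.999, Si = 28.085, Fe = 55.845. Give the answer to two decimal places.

M(Fe2SiO4) = 203.771 g/mol.
O contributes 4 × 15.999 = 63.996 g per mole.
63.996/203.771 = 0.3141 → 31.41%.

31.41 wt%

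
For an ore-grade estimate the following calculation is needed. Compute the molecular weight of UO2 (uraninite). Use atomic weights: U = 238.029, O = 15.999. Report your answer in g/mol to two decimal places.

The formula mass is the sum 1(238.029) + 2(15.999).

270.03 g/mol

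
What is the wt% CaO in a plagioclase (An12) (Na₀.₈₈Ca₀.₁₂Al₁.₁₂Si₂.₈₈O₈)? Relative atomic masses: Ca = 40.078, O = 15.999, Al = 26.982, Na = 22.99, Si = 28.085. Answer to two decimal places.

M(Na₀.₈₈Ca₀.₁₂Al₁.₁₂Si₂.₈₈O₈) = 264.137 g/mol; M(CaO) = 56.077 g/mol.
Moles CaO per formula unit = 0.12 Ca ÷ 1 = 0.1200.
CaO fraction = (0.1200 × 56.077) / 264.137 = 6.729/264.137 = 0.0255.

2.55 wt%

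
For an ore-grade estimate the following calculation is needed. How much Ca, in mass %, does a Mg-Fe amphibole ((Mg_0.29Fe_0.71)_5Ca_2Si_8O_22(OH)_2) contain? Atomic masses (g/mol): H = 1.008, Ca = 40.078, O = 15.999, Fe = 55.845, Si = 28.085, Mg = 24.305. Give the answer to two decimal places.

Molar mass of (Mg_0.29Fe_0.71)_5Ca_2Si_8O_22(OH)_2: 1.45×24.305 + 3.55×55.845 + 2×40.078 + 8×28.085 + 24×15.999 + 2×1.008 = 924.320 g/mol.
Mass of Ca per formula unit: 2 × 40.078 = 80.156 g.
Weight fraction Ca = 80.156 / 924.320 = 0.0867.

8.67 mass %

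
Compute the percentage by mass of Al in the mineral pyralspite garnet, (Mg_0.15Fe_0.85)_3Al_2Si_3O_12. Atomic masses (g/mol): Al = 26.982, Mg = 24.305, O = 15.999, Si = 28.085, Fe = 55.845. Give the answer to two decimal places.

11.16 weight percent

M((Mg_0.15Fe_0.85)_3Al_2Si_3O_12) = 483.549 g/mol.
Al contributes 2 × 26.982 = 53.964 g per mole.
53.964/483.549 = 0.1116 → 11.16%.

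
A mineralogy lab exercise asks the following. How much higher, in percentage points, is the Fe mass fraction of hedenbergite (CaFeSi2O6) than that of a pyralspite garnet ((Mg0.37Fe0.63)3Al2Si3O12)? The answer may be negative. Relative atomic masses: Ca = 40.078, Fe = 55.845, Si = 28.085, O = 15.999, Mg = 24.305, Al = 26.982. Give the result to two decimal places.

-0.30 percentage points

First mineral: 55.845 g Fe in 248.087 g formula = 22.51 wt% Fe.
Second mineral: 105.547 g Fe in 462.733 g formula = 22.81 wt% Fe.
22.51% − 22.81% gives a difference of -0.30 percentage points.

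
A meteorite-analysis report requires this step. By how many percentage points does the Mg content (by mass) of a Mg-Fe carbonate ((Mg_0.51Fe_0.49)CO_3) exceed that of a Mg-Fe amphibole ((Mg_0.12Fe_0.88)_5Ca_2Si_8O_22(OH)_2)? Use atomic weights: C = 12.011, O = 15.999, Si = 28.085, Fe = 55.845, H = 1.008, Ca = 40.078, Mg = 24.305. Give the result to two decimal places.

Mg in (Mg_0.51Fe_0.49)CO_3: molar mass 99.768 g/mol; 0.51×24.305 = 12.396 g → 12.42 wt%.
Mg in (Mg_0.12Fe_0.88)_5Ca_2Si_8O_22(OH)_2: molar mass 951.129 g/mol; 0.60×24.305 = 14.583 g → 1.53 wt%.
Difference = 12.42 − 1.53 = 10.89 percentage points.

10.89 percentage points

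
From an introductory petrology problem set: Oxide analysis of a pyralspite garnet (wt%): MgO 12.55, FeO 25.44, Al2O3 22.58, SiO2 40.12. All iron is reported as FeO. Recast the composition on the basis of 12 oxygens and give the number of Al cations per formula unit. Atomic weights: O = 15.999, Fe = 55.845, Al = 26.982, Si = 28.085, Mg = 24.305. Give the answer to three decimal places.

1.994 Al apfu

MgO: 12.55/40.304 = 0.31138 mol → 0.31138 mol Mg, 0.31138 mol O.
FeO: 25.44/71.844 = 0.35410 mol → 0.35410 mol Fe, 0.35410 mol O.
Al2O3: 22.58/101.961 = 0.22146 mol → 0.44292 mol Al, 0.66438 mol O.
SiO2: 40.12/60.083 = 0.66774 mol → 0.66774 mol Si, 1.33548 mol O.
Total oxygen = 2.66534 mol. Normalization factor = 12/2.66534 = 4.50224.
Al per 12 O = 0.44292 × 4.50224 = 1.994.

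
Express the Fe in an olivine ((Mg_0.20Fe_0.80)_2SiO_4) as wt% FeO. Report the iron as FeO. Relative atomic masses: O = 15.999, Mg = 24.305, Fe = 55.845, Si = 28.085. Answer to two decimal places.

60.13 wt%

Molar mass of (Mg_0.20Fe_0.80)_2SiO_4 = 0.40*24.305 + 1.60*55.845 + 1*28.085 + 4*15.999 = 191.155 g/mol.
Each formula unit contains 1.60 Fe, equivalent to 1.60/1 = 1.6000 mol FeO.
M(FeO) = 1×55.845 + 1×15.999 = 71.844 g/mol.
Mass of FeO per formula unit = 1.6000 × 71.844 = 114.950 g.
FeO wt% = 114.950 / 191.155 × 100 = 60.13%.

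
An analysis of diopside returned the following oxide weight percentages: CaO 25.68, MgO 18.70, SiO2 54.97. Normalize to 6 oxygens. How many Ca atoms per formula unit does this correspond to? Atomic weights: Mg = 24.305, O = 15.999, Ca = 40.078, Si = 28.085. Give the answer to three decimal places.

CaO (M=56.077): mol = 0.45794; Ca = 0.45794, O = 0.45794.
MgO (M=40.304): mol = 0.46397; Mg = 0.46397, O = 0.46397.
SiO2 (M=60.083): mol = 0.91490; Si = 0.91490, O = 1.82980.
ΣO = 2.75171; factor = 6/ΣO = 2.18046.
Ca apfu = 0.45794 × 2.18046 = 0.999.

0.999 Ca apfu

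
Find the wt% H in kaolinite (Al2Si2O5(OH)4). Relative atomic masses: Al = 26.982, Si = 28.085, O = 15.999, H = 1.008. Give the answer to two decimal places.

Molar mass of Al2Si2O5(OH)4: 2·26.982 + 2·28.085 + 9·15.999 + 4·1.008 = 258.157 g/mol.
Mass of H per formula unit: 4 × 1.008 = 4.032 g.
Weight fraction H = 4.032 / 258.157 = 0.0156.

1.56 weight percent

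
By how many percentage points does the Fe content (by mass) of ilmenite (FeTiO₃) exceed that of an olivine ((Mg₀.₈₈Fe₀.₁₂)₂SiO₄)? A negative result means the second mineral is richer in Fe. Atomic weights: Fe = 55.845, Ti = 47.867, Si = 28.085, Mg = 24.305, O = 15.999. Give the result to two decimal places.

27.77 percentage points

First mineral: 55.845 g Fe in 151.709 g formula = 36.81 wt% Fe.
Second mineral: 13.403 g Fe in 148.261 g formula = 9.04 wt% Fe.
36.81% − 9.04% gives a difference of 27.77 percentage points.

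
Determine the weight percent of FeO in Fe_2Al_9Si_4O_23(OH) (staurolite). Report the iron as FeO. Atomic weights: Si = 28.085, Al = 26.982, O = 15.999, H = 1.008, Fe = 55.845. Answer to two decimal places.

16.87 wt%

M(Fe_2Al_9Si_4O_23(OH)) = 851.852 g/mol; M(FeO) = 71.844 g/mol.
Moles FeO per formula unit = 2 Fe ÷ 1 = 2.0000.
FeO fraction = (2.0000 × 71.844) / 851.852 = 143.688/851.852 = 0.1687.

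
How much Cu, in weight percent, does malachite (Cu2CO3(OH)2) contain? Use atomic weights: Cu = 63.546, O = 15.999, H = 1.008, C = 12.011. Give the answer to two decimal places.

57.48 weight percent

M(Cu2CO3(OH)2) = 221.114 g/mol.
Cu contributes 2 × 63.546 = 127.092 g per mole.
127.092/221.114 = 0.5748 → 57.48%.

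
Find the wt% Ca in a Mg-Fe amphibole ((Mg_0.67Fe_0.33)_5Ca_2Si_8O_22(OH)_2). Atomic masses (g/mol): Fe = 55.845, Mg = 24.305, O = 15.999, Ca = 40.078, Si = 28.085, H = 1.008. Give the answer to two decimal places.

M((Mg_0.67Fe_0.33)_5Ca_2Si_8O_22(OH)_2) = 864.394 g/mol.
Ca contributes 2 × 40.078 = 80.156 g per mole.
80.156/864.394 = 0.0927 → 9.27%.

9.27 mass %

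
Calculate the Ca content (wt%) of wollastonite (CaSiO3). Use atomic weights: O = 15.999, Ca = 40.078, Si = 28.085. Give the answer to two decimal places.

34.50 wt%

Molar mass of CaSiO3: 1·40.078 + 1·28.085 + 3·15.999 = 116.160 g/mol.
Mass of Ca per formula unit: 1 × 40.078 = 40.078 g.
Weight fraction Ca = 40.078 / 116.160 = 0.3450.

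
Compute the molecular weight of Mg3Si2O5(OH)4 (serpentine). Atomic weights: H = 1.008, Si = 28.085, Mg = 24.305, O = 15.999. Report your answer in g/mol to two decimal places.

M = 3*24.305 + 2*28.085 + 9*15.999 + 4*1.008

277.11 g/mol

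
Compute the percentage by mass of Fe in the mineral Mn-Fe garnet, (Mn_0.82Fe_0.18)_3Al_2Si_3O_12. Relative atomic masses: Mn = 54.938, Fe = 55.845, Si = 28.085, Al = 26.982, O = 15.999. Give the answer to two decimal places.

6.09 weight percent

Molar mass of (Mn_0.82Fe_0.18)_3Al_2Si_3O_12: 2.46*54.938 + 0.54*55.845 + 2*26.982 + 3*28.085 + 12*15.999 = 495.511 g/mol.
Mass of Fe per formula unit: 0.54 × 55.845 = 30.156 g.
Weight fraction Fe = 30.156 / 495.511 = 0.0609.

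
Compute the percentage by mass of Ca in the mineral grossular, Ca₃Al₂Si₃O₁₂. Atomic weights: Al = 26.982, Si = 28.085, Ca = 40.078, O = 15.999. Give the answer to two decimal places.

26.69 wt%

Molar mass of Ca₃Al₂Si₃O₁₂: 3·40.078 + 2·26.982 + 3·28.085 + 12·15.999 = 450.441 g/mol.
Mass of Ca per formula unit: 3 × 40.078 = 120.234 g.
Weight fraction Ca = 120.234 / 450.441 = 0.2669.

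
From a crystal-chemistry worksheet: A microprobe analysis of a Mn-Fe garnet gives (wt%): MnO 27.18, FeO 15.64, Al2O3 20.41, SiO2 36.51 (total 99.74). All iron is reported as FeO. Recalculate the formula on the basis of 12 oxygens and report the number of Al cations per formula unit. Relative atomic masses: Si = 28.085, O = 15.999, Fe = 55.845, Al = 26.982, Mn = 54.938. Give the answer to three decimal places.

MnO (M=70.937): mol = 0.38316; Mn = 0.38316, O = 0.38316.
FeO (M=71.844): mol = 0.21769; Fe = 0.21769, O = 0.21769.
Al2O3 (M=101.961): mol = 0.20017; Al = 0.40034, O = 0.60051.
SiO2 (M=60.083): mol = 0.60766; Si = 0.60766, O = 1.21532.
ΣO = 2.41668; factor = 12/ΣO = 4.96549.
Al apfu = 0.40034 × 4.96549 = 1.988.

1.988 Al apfu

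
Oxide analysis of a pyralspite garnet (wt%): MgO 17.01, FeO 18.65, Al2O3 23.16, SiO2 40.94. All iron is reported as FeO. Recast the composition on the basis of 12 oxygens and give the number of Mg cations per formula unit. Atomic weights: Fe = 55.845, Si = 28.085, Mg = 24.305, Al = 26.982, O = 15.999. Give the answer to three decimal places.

17.01 wt% MgO ÷ 40.304 g/mol = 0.42204 mol, giving 0.42204 Mg and 0.42204 O.
18.65 wt% FeO ÷ 71.844 g/mol = 0.25959 mol, giving 0.25959 Fe and 0.25959 O.
23.16 wt% Al2O3 ÷ 101.961 g/mol = 0.22715 mol, giving 0.45430 Al and 0.68145 O.
40.94 wt% SiO2 ÷ 60.083 g/mol = 0.68139 mol, giving 0.68139 Si and 1.36278 O.
Oxygen sums to 2.72586; scaling by 12/2.72586 = 4.40228 puts the formula on 12 O.
Mg: 0.42204 × 4.40228 = 1.858 atoms per formula unit.

1.858 Mg apfu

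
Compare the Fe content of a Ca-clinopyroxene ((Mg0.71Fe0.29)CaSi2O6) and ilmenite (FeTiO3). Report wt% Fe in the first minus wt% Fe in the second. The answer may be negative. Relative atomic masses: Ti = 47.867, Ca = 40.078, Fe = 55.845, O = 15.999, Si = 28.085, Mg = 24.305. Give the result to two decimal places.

-29.63 percentage points

Fe in (Mg0.71Fe0.29)CaSi2O6: molar mass 225.694 g/mol; 0.29×55.845 = 16.195 g → 7.18 wt%.
Fe in FeTiO3: molar mass 151.709 g/mol; 1×55.845 = 55.845 g → 36.81 wt%.
Difference = 7.18 − 36.81 = -29.63 percentage points.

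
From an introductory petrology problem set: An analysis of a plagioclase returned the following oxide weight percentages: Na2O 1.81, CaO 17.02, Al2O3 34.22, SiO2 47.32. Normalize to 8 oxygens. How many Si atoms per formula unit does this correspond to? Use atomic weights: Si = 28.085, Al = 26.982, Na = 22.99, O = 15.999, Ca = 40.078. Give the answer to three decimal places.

2.162 Si apfu

Na2O: 1.81/61.979 = 0.02920 mol → 0.05840 mol Na, 0.02920 mol O.
CaO: 17.02/56.077 = 0.30351 mol → 0.30351 mol Ca, 0.30351 mol O.
Al2O3: 34.22/101.961 = 0.33562 mol → 0.67124 mol Al, 1.00686 mol O.
SiO2: 47.32/60.083 = 0.78758 mol → 0.78758 mol Si, 1.57516 mol O.
Total oxygen = 2.91473 mol. Normalization factor = 8/2.91473 = 2.74468.
Si per 8 O = 0.78758 × 2.74468 = 2.162.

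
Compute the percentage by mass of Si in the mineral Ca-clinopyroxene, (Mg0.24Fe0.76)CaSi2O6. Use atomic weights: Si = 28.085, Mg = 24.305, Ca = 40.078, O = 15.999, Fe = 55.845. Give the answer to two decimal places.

23.35 mass %

M((Mg0.24Fe0.76)CaSi2O6) = 240.517 g/mol.
Si contributes 2 × 28.085 = 56.170 g per mole.
56.170/240.517 = 0.2335 → 23.35%.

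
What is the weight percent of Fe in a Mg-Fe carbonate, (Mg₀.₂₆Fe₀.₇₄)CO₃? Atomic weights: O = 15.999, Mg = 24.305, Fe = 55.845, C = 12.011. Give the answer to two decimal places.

M((Mg₀.₂₆Fe₀.₇₄)CO₃) = 107.653 g/mol.
Fe contributes 0.74 × 55.845 = 41.325 g per mole.
41.325/107.653 = 0.3839 → 38.39%.

38.39 weight percent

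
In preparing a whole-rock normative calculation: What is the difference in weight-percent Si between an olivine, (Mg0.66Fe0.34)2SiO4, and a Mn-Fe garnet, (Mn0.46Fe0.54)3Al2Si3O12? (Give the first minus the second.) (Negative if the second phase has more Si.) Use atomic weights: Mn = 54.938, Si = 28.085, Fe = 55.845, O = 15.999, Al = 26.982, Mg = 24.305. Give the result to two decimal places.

Si in (Mg0.66Fe0.34)2SiO4: molar mass 162.138 g/mol; 1×28.085 = 28.085 g → 17.32 wt%.
Si in (Mn0.46Fe0.54)3Al2Si3O12: molar mass 496.490 g/mol; 3×28.085 = 84.255 g → 16.97 wt%.
Difference = 17.32 − 16.97 = 0.35 percentage points.

0.35 percentage points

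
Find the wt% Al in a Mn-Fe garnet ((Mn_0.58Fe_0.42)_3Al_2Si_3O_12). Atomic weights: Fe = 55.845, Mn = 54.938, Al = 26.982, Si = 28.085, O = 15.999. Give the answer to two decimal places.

10.88 mass %

M((Mn_0.58Fe_0.42)_3Al_2Si_3O_12) = 496.164 g/mol.
Al contributes 2 × 26.982 = 53.964 g per mole.
53.964/496.164 = 0.1088 → 10.88%.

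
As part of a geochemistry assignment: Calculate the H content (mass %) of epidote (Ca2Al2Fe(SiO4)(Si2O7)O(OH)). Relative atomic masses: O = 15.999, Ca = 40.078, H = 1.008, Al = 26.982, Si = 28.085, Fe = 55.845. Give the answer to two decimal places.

M(Ca2Al2Fe(SiO4)(Si2O7)O(OH)) = 483.215 g/mol.
H contributes 1 × 1.008 = 1.008 g per mole.
1.008/483.215 = 0.0021 → 0.21%.

0.21 mass %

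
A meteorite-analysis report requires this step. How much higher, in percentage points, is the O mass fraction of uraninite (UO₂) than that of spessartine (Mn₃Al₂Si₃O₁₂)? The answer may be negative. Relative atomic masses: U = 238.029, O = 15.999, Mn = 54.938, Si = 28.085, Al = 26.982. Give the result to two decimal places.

M(UO₂) = 270.027 g/mol, so wt% O = 31.998/270.027 × 100 = 11.85%.
M(Mn₃Al₂Si₃O₁₂) = 495.021 g/mol, so wt% O = 191.988/495.021 × 100 = 38.78%.
11.85 − 38.78 = -26.93 pp.

-26.93 percentage points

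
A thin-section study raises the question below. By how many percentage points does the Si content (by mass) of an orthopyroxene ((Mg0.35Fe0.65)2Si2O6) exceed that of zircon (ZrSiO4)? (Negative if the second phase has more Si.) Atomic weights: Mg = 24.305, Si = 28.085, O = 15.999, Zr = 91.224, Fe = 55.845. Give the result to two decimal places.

M((Mg0.35Fe0.65)2Si2O6) = 241.776 g/mol, so wt% Si = 56.170/241.776 × 100 = 23.23%.
M(ZrSiO4) = 183.305 g/mol, so wt% Si = 28.085/183.305 × 100 = 15.32%.
23.23 − 15.32 = 7.91 pp.

7.91 percentage points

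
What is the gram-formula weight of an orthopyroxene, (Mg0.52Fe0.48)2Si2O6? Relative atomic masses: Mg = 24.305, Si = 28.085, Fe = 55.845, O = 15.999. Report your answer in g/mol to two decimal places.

231.05 g/mol

M = 1.04·24.305 + 0.96·55.845 + 2·28.085 + 6·15.999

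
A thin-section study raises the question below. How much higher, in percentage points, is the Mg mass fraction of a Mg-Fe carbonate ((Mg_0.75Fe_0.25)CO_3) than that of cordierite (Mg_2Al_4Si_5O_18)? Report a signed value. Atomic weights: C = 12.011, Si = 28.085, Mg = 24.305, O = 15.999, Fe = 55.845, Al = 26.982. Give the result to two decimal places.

First mineral: 18.229 g Mg in 92.198 g formula = 19.77 wt% Mg.
Second mineral: 48.610 g Mg in 584.945 g formula = 8.31 wt% Mg.
19.77% − 8.31% gives a difference of 11.46 percentage points.

11.46 percentage points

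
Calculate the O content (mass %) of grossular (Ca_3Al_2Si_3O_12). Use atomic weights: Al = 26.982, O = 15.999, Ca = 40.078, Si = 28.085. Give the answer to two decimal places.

42.62 mass %

Formula mass = 3×40.078 + 2×26.982 + 3×28.085 + 12×15.999 = 450.441 g/mol, of which 191.988 g is O.
So O makes up 191.988/450.441 = 0.4262 of the mass, i.e. 42.62%.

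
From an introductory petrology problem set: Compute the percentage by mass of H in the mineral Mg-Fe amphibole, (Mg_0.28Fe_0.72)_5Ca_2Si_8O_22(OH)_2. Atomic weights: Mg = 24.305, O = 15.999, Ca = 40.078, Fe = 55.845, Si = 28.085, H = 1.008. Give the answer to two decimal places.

0.22 mass %

Molar mass of (Mg_0.28Fe_0.72)_5Ca_2Si_8O_22(OH)_2: 1.40*24.305 + 3.60*55.845 + 2*40.078 + 8*28.085 + 24*15.999 + 2*1.008 = 925.897 g/mol.
Mass of H per formula unit: 2 × 1.008 = 2.016 g.
Weight fraction H = 2.016 / 925.897 = 0.0022.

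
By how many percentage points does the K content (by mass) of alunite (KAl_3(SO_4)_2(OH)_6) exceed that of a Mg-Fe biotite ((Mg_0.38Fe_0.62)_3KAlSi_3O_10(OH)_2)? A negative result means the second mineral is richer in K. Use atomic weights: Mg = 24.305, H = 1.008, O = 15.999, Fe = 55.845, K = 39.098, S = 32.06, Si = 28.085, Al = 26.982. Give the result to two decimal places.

First mineral: 39.098 g K in 414.198 g formula = 9.44 wt% K.
Second mineral: 39.098 g K in 475.918 g formula = 8.22 wt% K.
9.44% − 8.22% gives a difference of 1.22 percentage points.

1.22 percentage points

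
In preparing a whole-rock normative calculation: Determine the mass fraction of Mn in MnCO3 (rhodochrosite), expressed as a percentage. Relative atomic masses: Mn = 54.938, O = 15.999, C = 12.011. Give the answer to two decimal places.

M(MnCO3) = 114.946 g/mol.
Mn contributes 1 × 54.938 = 54.938 g per mole.
54.938/114.946 = 0.4779 → 47.79%.

47.79 mass %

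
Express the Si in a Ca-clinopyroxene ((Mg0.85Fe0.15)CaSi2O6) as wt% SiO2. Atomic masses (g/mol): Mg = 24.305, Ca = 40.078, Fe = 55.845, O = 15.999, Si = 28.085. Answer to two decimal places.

54.31 wt%

Formula mass = 221.278 g/mol.
2 Si → 2.0000 mol SiO2 per formula unit; M(SiO2) = 60.083, so SiO2 mass = 120.166 g.
120.166/221.278 × 100 = 54.31 wt%.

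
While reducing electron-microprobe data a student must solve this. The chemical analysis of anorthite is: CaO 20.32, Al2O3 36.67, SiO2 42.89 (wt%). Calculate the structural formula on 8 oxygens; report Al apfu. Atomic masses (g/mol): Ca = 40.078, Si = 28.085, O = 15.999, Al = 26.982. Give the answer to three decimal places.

2.006 Al apfu

CaO: 20.32/56.077 = 0.36236 mol → 0.36236 mol Ca, 0.36236 mol O.
Al2O3: 36.67/101.961 = 0.35965 mol → 0.71930 mol Al, 1.07895 mol O.
SiO2: 42.89/60.083 = 0.71385 mol → 0.71385 mol Si, 1.42770 mol O.
Total oxygen = 2.86901 mol. Normalization factor = 8/2.86901 = 2.78842.
Al per 8 O = 0.71930 × 2.78842 = 2.006.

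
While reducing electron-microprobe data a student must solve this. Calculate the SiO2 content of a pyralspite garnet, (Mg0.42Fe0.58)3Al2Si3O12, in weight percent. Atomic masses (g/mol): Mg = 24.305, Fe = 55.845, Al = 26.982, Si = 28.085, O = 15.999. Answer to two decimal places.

Molar mass of (Mg0.42Fe0.58)3Al2Si3O12 = 1.26·24.305 + 1.74·55.845 + 2·26.982 + 3·28.085 + 12·15.999 = 458.002 g/mol.
Each formula unit contains 3 Si, equivalent to 3/1 = 3.0000 mol SiO2.
M(SiO2) = 1×28.085 + 2×15.999 = 60.083 g/mol.
Mass of SiO2 per formula unit = 3.0000 × 60.083 = 180.249 g.
SiO2 wt% = 180.249 / 458.002 × 100 = 39.36%.

39.36 wt%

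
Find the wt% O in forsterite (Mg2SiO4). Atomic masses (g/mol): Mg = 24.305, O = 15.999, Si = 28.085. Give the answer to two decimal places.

45.49 weight percent

Molar mass of Mg2SiO4: 2*24.305 + 1*28.085 + 4*15.999 = 140.691 g/mol.
Mass of O per formula unit: 4 × 15.999 = 63.996 g.
Weight fraction O = 63.996 / 140.691 = 0.4549.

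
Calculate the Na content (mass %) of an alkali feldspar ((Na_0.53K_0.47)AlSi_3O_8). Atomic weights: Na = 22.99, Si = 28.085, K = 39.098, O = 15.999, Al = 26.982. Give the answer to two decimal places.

Molar mass of (Na_0.53K_0.47)AlSi_3O_8: 0.53·22.99 + 0.47·39.098 + 1·26.982 + 3·28.085 + 8·15.999 = 269.790 g/mol.
Mass of Na per formula unit: 0.53 × 22.99 = 12.185 g.
Weight fraction Na = 12.185 / 269.790 = 0.0452.

4.52 mass %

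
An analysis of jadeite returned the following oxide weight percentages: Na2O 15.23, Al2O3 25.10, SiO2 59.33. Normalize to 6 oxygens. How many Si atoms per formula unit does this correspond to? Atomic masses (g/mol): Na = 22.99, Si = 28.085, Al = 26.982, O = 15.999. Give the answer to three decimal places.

2.002 Si apfu

Na2O: 15.23/61.979 = 0.24573 mol → 0.49146 mol Na, 0.24573 mol O.
Al2O3: 25.10/101.961 = 0.24617 mol → 0.49234 mol Al, 0.73851 mol O.
SiO2: 59.33/60.083 = 0.98747 mol → 0.98747 mol Si, 1.97494 mol O.
Total oxygen = 2.95918 mol. Normalization factor = 6/2.95918 = 2.02759.
Si per 6 O = 0.98747 × 2.02759 = 2.002.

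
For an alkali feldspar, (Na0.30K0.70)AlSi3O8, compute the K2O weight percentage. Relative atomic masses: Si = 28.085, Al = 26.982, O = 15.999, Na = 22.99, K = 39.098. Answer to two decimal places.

Formula mass = 273.495 g/mol.
0.70 K → 0.3500 mol K2O per formula unit; M(K2O) = 94.195, so K2O mass = 32.968 g.
32.968/273.495 × 100 = 12.05 wt%.

12.05 wt%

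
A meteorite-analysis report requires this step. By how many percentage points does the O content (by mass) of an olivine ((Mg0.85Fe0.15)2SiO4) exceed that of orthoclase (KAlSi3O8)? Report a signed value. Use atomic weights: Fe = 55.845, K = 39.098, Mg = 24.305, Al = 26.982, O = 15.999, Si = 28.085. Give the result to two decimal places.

-3.37 percentage points

O in (Mg0.85Fe0.15)2SiO4: molar mass 150.153 g/mol; 4×15.999 = 63.996 g → 42.62 wt%.
O in KAlSi3O8: molar mass 278.327 g/mol; 8×15.999 = 127.992 g → 45.99 wt%.
Difference = 42.62 − 45.99 = -3.37 percentage points.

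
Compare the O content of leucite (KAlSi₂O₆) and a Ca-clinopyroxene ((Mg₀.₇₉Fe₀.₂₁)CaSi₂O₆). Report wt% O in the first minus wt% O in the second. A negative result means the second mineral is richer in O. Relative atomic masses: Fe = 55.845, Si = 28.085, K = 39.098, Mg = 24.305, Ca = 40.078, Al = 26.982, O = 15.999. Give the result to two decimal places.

First mineral: 95.994 g O in 218.244 g formula = 43.98 wt% O.
Second mineral: 95.994 g O in 223.170 g formula = 43.01 wt% O.
43.98% − 43.01% gives a difference of 0.97 percentage points.

0.97 percentage points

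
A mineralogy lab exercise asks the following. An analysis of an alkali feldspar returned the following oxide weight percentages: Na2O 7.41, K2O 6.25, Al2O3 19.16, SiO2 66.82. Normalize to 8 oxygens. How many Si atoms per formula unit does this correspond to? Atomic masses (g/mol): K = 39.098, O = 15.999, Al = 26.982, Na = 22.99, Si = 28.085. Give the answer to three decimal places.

Na2O (M=61.979): mol = 0.11956; Na = 0.23912, O = 0.11956.
K2O (M=94.195): mol = 0.06635; K = 0.13270, O = 0.06635.
Al2O3 (M=101.961): mol = 0.18791; Al = 0.37582, O = 0.56373.
SiO2 (M=60.083): mol = 1.11213; Si = 1.11213, O = 2.22426.
ΣO = 2.97390; factor = 8/ΣO = 2.69007.
Si apfu = 1.11213 × 2.69007 = 2.992.

2.992 Si apfu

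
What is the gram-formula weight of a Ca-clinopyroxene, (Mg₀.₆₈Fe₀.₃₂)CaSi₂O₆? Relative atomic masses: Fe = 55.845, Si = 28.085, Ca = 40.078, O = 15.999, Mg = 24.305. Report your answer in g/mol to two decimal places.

Mg: 0.68 × 24.305 = 16.5274
Fe: 0.32 × 55.845 = 17.8704
Ca: 1 × 40.078 = 40.0780
Si: 2 × 28.085 = 56.1700
O: 6 × 15.999 = 95.9940
Summing the contributions gives the formula mass.

226.64 g/mol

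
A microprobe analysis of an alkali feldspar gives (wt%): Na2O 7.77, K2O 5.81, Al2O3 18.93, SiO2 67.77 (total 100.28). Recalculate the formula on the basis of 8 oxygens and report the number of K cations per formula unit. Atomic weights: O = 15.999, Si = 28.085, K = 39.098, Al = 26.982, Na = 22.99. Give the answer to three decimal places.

Na2O (M=61.979): mol = 0.12537; Na = 0.25074, O = 0.12537.
K2O (M=94.195): mol = 0.06168; K = 0.12336, O = 0.06168.
Al2O3 (M=101.961): mol = 0.18566; Al = 0.37132, O = 0.55698.
SiO2 (M=60.083): mol = 1.12794; Si = 1.12794, O = 2.25588.
ΣO = 2.99991; factor = 8/ΣO = 2.66675.
K apfu = 0.12336 × 2.66675 = 0.329.

0.329 K apfu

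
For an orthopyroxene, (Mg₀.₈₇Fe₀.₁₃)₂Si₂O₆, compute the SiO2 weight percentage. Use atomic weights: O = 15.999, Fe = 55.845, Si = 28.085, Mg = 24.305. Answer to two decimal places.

57.50 wt%

Molar mass of (Mg₀.₈₇Fe₀.₁₃)₂Si₂O₆ = 1.74×24.305 + 0.26×55.845 + 2×28.085 + 6×15.999 = 208.974 g/mol.
Each formula unit contains 2 Si, equivalent to 2/1 = 2.0000 mol SiO2.
M(SiO2) = 1×28.085 + 2×15.999 = 60.083 g/mol.
Mass of SiO2 per formula unit = 2.0000 × 60.083 = 120.166 g.
SiO2 wt% = 120.166 / 208.974 × 100 = 57.50%.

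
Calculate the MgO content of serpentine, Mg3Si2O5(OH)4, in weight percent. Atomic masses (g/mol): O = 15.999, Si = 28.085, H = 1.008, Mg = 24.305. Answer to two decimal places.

Molar mass of Mg3Si2O5(OH)4 = 3×24.305 + 2×28.085 + 9×15.999 + 4×1.008 = 277.108 g/mol.
Each formula unit contains 3 Mg, equivalent to 3/1 = 3.0000 mol MgO.
M(MgO) = 1×24.305 + 1×15.999 = 40.304 g/mol.
Mass of MgO per formula unit = 3.0000 × 40.304 = 120.912 g.
MgO wt% = 120.912 / 277.108 × 100 = 43.63%.

43.63 wt%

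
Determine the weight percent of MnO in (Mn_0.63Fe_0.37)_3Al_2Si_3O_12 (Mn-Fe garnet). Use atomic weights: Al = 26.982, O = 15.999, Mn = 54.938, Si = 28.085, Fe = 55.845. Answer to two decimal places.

Formula mass = 496.028 g/mol.
1.89 Mn → 1.8900 mol MnO per formula unit; M(MnO) = 70.937, so MnO mass = 134.071 g.
134.071/496.028 × 100 = 27.03 wt%.

27.03 wt%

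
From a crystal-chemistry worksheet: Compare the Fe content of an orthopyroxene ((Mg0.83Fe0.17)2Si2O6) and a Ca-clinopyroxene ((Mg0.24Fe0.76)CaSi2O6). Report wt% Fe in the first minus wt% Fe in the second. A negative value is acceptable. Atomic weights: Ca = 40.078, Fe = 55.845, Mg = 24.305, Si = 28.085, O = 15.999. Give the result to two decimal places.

-8.67 percentage points

Fe in (Mg0.83Fe0.17)2Si2O6: molar mass 211.498 g/mol; 0.34×55.845 = 18.987 g → 8.98 wt%.
Fe in (Mg0.24Fe0.76)CaSi2O6: molar mass 240.517 g/mol; 0.76×55.845 = 42.442 g → 17.65 wt%.
Difference = 8.98 − 17.65 = -8.67 percentage points.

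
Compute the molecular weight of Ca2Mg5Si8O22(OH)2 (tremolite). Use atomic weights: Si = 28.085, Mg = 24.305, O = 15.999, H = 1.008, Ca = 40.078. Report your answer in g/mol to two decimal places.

The formula mass is the sum 2(40.078) + 5(24.305) + 8(28.085) + 24(15.999) + 2(1.008).

812.35 g/mol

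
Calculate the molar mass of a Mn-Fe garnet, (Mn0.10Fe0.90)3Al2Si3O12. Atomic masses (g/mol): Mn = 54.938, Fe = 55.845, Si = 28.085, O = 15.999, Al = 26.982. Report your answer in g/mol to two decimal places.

497.47 g/mol

M = 0.30×54.938 + 2.70×55.845 + 2×26.982 + 3×28.085 + 12×15.999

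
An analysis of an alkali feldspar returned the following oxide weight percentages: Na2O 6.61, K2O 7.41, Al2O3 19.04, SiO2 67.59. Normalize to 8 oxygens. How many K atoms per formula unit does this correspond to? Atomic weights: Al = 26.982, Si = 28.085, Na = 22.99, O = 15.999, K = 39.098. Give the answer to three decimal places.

0.420 K apfu

6.61 wt% Na2O ÷ 61.979 g/mol = 0.10665 mol, giving 0.21330 Na and 0.10665 O.
7.41 wt% K2O ÷ 94.195 g/mol = 0.07867 mol, giving 0.15734 K and 0.07867 O.
19.04 wt% Al2O3 ÷ 101.961 g/mol = 0.18674 mol, giving 0.37348 Al and 0.56022 O.
67.59 wt% SiO2 ÷ 60.083 g/mol = 1.12494 mol, giving 1.12494 Si and 2.24988 O.
Oxygen sums to 2.99542; scaling by 8/2.99542 = 2.67074 puts the formula on 8 O.
K: 0.15734 × 2.67074 = 0.420 atoms per formula unit.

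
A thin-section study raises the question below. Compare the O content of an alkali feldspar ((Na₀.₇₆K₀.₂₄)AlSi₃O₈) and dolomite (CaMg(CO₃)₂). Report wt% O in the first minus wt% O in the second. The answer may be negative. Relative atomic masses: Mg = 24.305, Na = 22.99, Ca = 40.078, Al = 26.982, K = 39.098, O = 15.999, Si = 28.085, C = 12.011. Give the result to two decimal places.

-3.96 percentage points

O in (Na₀.₇₆K₀.₂₄)AlSi₃O₈: molar mass 266.085 g/mol; 8×15.999 = 127.992 g → 48.10 wt%.
O in CaMg(CO₃)₂: molar mass 184.399 g/mol; 6×15.999 = 95.994 g → 52.06 wt%.
Difference = 48.10 − 52.06 = -3.96 percentage points.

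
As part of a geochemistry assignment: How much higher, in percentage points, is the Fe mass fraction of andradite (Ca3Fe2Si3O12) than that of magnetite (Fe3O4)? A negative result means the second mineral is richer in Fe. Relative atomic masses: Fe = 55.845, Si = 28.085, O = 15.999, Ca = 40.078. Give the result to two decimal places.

-50.38 percentage points

M(Ca3Fe2Si3O12) = 508.167 g/mol, so wt% Fe = 111.690/508.167 × 100 = 21.98%.
M(Fe3O4) = 231.531 g/mol, so wt% Fe = 167.535/231.531 × 100 = 72.36%.
21.98 − 72.36 = -50.38 pp.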